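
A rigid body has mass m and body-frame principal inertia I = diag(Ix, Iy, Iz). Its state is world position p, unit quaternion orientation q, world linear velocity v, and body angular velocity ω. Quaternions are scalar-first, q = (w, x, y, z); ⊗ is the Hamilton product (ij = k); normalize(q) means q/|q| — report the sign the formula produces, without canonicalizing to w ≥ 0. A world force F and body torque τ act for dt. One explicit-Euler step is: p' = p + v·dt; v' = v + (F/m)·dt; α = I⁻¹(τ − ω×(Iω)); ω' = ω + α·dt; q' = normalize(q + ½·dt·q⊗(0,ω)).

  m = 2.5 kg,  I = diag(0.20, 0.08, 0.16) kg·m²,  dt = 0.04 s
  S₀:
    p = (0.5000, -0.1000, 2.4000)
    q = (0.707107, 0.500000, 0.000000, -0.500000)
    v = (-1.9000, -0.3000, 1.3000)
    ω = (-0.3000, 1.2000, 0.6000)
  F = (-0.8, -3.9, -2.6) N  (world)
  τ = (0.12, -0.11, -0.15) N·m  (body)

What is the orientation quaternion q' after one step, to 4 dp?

q' = (0.7158, 0.5076, 0.0140, -0.4793)

Hamilton product q⊗(0,ω) = (0.4500000, 0.3878679, 0.6985284, 1.0242642)
updated quaternion q' = (0.7158, 0.5076, 0.0140, -0.4793)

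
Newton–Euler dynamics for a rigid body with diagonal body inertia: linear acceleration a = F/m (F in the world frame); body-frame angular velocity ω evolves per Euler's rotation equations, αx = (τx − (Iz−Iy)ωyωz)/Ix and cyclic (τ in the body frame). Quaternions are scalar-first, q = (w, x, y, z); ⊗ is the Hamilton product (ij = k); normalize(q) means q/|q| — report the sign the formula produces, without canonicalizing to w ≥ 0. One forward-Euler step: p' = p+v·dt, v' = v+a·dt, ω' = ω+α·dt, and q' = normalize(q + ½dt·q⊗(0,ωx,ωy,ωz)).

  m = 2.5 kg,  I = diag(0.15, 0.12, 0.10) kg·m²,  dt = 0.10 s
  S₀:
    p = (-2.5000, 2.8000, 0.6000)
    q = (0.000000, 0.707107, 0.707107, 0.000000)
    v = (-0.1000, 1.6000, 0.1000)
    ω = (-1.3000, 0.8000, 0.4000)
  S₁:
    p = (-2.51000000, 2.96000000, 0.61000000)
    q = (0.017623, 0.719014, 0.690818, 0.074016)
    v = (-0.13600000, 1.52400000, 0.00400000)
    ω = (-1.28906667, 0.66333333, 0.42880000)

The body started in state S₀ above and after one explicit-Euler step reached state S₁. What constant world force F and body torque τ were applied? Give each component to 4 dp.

F = (-0.9000, -1.9000, -2.4000)
τ = (0.0100, -0.1900, 0.0600)

Δω = ω₁−ω₀ = (0.01093333, -0.13666667, 0.02880000)
applied torque τ = (0.0100, -0.1900, 0.0600)
velocity change Δv = (-0.03600000, -0.07600000, -0.09600000)
m·(v₁−v₀)/dt = (-0.9000, -1.9000, -2.4000)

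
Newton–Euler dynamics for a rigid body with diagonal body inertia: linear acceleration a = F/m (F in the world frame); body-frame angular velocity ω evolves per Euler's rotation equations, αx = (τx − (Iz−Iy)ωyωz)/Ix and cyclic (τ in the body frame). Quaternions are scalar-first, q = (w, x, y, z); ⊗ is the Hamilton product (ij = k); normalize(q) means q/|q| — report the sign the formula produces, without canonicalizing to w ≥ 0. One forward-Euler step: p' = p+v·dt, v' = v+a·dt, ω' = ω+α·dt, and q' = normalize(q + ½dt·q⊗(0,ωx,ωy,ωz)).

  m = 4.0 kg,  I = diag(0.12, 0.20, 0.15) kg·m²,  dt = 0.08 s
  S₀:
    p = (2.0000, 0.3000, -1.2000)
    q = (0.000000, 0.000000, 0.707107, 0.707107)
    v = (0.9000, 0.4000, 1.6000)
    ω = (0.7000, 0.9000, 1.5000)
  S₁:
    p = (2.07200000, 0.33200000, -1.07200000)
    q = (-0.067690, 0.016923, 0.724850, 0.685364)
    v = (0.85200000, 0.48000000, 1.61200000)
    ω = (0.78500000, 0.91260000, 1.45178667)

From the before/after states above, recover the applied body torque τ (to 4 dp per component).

ω₁ − ω₀ = (0.08500000, 0.01260000, -0.04821333)
applied torque τ = (0.0600, 0.0000, -0.0400)

τ = (0.0600, 0.0000, -0.0400)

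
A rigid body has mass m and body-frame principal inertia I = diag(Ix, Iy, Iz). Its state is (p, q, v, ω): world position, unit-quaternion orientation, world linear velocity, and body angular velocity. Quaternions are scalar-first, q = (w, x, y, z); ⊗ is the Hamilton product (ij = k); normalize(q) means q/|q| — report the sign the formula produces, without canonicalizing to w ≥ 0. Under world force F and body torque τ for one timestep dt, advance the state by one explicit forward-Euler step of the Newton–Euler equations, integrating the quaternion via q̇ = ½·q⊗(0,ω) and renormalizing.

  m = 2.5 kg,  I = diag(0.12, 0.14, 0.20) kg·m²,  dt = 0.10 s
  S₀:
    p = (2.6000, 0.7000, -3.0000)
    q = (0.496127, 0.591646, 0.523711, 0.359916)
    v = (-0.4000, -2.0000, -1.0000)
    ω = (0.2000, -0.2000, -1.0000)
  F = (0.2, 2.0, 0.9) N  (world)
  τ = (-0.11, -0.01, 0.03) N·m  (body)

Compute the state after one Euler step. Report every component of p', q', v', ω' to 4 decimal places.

p' = (2.5600, 0.5000, -3.1000)
q' = (0.5128, 0.5732, 0.5512, 0.3235)
v' = (-0.3920, -1.9200, -0.9640)
ω' = (0.0983, -0.2186, -0.9846)

a = (0.0800, 0.8000, 0.3600)
p' = p + v·dt = (2.5600, 0.5000, -3.1000)
v' = v + a·dt = (-0.3920, -1.9200, -0.9640)
angular accel α = (-1.0167, -0.1857, 0.1540)
ω' = ω + α·dt = (0.0983, -0.2186, -0.9846)
q⊗(0,ω) = (0.3463290, -0.3525024, 0.5644038, -0.7191984)
q + ½dt·q⊗(0,ω), renormalized = (0.5128, 0.5732, 0.5512, 0.3235)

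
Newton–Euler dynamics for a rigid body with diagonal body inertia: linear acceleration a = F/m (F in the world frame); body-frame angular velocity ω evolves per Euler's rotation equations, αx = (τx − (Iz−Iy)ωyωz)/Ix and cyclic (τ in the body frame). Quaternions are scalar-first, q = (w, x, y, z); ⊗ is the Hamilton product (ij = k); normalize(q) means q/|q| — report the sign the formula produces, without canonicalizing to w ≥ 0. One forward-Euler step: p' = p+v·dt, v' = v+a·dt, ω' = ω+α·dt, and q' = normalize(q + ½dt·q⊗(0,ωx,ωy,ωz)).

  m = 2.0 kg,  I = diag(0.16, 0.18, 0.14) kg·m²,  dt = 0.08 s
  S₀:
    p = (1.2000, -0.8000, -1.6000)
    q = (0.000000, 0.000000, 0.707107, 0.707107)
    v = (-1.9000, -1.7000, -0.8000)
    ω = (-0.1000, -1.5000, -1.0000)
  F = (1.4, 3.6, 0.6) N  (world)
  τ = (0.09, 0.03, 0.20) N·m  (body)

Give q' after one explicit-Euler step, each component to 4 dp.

q⊗(0,ω) = (1.7677675, 0.3535535, -0.0707107, 0.0707107)
updated quaternion q' = (0.0705, 0.0141, 0.7024, 0.7081)

q' = (0.0705, 0.0141, 0.7024, 0.7081)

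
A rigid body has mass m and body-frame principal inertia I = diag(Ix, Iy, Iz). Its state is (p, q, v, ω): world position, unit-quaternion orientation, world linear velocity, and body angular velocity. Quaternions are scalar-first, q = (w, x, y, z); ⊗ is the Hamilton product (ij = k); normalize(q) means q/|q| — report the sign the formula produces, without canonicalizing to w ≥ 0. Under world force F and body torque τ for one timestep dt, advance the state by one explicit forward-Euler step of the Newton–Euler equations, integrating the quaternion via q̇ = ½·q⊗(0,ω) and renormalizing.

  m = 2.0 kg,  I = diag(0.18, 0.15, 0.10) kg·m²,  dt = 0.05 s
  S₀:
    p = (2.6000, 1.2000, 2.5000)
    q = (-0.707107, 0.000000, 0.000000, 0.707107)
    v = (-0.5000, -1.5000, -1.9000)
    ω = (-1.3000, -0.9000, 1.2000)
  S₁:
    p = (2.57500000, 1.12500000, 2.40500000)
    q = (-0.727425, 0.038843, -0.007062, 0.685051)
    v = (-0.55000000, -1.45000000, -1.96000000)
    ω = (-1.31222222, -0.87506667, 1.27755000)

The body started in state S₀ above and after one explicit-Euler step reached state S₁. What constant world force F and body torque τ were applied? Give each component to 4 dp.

velocity change Δv = (-0.05000000, 0.05000000, -0.06000000)
m·(v₁−v₀)/dt = (-2.0000, 2.0000, -2.4000)
Δω = ω₁−ω₀ = (-0.01222222, 0.02493333, 0.07755000)
precession coupling = (0.0540, -0.1248, -0.0351)
applied torque τ = (0.0100, -0.0500, 0.1200)

F = (-2.0000, 2.0000, -2.4000)
τ = (0.0100, -0.0500, 0.1200)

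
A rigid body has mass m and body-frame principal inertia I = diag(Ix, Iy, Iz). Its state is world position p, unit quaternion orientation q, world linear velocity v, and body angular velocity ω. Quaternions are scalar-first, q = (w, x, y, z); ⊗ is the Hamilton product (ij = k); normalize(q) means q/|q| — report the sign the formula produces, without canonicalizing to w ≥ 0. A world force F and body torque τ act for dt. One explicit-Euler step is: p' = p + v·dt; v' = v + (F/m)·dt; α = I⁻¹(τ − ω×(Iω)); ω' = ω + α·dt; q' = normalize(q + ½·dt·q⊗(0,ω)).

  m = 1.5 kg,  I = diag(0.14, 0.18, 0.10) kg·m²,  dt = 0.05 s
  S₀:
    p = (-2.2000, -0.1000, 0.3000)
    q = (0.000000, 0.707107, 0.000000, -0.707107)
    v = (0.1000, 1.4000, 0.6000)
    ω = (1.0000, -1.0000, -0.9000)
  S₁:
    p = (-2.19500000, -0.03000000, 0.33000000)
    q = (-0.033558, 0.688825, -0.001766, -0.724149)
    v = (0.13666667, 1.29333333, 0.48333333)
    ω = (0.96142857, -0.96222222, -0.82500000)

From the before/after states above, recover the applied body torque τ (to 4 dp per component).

τ = (-0.1800, 0.1000, 0.1100)

Δω = ω₁−ω₀ = (-0.03857143, 0.03777778, 0.07500000)
applied torque τ = (-0.1800, 0.1000, 0.1100)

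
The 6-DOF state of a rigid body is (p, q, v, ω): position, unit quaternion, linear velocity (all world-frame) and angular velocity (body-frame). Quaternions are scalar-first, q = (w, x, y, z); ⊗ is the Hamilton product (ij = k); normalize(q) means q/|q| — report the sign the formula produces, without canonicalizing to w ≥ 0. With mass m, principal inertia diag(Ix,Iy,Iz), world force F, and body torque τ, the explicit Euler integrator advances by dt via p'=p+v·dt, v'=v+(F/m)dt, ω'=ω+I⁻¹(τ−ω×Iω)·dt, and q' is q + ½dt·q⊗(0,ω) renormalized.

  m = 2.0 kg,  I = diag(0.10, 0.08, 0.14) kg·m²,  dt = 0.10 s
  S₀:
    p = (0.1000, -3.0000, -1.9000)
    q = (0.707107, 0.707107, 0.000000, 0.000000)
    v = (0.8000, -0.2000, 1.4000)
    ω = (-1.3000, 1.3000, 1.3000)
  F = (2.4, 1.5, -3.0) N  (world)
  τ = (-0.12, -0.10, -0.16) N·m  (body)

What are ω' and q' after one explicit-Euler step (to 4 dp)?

ω×(Iω) gyroscopic = (0.1014, 0.0676, 0.0338)
angular accel α = (-2.2140, -2.0950, -1.3843)
ω + α·dt = (-1.5214, 1.0905, 1.1616)
Hamilton product q⊗(0,ω) = (0.9192391, -0.9192391, 0.0000000, 1.8384782)
updated quaternion q' = (0.7483, 0.6570, 0.0000, 0.0913)

ω' = (-1.5214, 1.0905, 1.1616)
q' = (0.7483, 0.6570, 0.0000, 0.0913)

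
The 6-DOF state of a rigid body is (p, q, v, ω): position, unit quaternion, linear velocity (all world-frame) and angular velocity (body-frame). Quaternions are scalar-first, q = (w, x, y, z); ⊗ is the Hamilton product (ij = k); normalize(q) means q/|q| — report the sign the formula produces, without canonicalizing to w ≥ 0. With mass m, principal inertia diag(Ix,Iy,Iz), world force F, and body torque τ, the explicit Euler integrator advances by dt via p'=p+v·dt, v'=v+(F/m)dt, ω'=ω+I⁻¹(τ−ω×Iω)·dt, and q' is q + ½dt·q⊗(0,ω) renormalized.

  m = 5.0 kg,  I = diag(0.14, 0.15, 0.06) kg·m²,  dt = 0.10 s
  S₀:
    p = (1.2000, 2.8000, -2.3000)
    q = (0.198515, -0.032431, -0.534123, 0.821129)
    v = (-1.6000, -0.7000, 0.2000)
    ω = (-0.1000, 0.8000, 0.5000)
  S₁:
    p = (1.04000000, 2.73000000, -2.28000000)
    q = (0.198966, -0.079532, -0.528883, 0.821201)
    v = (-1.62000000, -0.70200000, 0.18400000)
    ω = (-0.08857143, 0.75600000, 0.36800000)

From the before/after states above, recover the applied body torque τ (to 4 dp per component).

τ = (-0.0200, -0.0700, -0.0800)

ω₁ − ω₀ = (0.01142857, -0.04400000, -0.13200000)
ω₀×(Iω₀) = (-0.0360, -0.0040, -0.0008)
applied torque τ = (-0.0200, -0.0700, -0.0800)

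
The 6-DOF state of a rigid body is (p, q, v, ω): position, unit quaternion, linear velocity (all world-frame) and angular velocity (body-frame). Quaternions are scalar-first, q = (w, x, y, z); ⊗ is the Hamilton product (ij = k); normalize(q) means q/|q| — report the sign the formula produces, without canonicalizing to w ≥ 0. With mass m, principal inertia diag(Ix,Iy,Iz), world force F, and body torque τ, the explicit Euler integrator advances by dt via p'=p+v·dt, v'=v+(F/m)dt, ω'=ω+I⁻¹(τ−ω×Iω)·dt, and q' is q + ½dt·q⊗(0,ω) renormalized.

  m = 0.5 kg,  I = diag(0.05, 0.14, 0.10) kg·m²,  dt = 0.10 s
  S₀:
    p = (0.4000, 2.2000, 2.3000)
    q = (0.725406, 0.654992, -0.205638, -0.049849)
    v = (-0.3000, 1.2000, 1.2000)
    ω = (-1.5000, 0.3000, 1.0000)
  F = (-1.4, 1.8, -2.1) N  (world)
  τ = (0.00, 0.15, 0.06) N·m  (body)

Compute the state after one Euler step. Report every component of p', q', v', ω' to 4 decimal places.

gyro term ω×Iω = (-0.0120, 0.0750, -0.0405)
α = I⁻¹(τ − ω×Iω) = (0.2400, 0.5357, 1.0050)
ω' = ω + α·dt = (-1.4760, 0.3536, 1.1005)
Hamilton product q⊗(0,ω) = (1.0940284, -1.2787923, -0.3625967, 0.6134466)
updated quaternion q' = (0.7769, 0.5886, -0.2228, -0.0191)
new position p' = (0.3700, 2.3200, 2.4200)
v + (F/m)dt = (-0.5800, 1.5600, 0.7800)

p' = (0.3700, 2.3200, 2.4200)
q' = (0.7769, 0.5886, -0.2228, -0.0191)
v' = (-0.5800, 1.5600, 0.7800)
ω' = (-1.4760, 0.3536, 1.1005)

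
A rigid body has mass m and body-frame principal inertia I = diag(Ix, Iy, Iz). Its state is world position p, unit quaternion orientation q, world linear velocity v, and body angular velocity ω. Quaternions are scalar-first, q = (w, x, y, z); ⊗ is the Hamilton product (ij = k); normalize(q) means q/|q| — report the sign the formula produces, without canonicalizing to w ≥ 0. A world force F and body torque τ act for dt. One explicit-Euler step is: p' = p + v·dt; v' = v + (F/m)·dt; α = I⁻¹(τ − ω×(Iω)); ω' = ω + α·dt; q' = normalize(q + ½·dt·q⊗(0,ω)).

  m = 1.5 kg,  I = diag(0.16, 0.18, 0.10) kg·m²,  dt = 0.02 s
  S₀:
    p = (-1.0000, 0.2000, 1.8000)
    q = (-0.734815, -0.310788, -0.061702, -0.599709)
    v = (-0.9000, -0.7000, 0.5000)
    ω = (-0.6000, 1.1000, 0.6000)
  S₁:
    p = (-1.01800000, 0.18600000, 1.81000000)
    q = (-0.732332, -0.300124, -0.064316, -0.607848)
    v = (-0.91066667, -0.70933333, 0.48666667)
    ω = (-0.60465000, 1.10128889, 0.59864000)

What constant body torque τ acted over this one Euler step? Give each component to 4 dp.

rate change Δω = (-0.00465000, 0.00128889, -0.00136000)
ω₀×(Iω₀) = (-0.0528, -0.0216, -0.0132)
I·α + gyro = (-0.0900, -0.0100, -0.0200)

τ = (-0.0900, -0.0100, -0.0200)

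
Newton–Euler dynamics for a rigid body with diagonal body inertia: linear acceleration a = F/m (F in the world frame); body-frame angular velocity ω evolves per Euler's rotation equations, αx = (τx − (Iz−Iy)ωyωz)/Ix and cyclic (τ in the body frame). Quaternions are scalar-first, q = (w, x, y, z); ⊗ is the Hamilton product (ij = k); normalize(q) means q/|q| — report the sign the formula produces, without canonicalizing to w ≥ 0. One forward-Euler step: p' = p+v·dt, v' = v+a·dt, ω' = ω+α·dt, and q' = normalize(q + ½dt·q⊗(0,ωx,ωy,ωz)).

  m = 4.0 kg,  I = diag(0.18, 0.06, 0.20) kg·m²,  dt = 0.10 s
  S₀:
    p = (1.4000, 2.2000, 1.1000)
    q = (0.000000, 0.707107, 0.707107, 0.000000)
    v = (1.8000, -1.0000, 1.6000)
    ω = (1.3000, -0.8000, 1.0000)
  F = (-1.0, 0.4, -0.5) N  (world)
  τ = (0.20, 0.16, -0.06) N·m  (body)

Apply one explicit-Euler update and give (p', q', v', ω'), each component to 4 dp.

angular accel α = (1.7333, 3.1000, -0.9240)
new body rate ω' = (1.4733, -0.4900, 0.9076)
Hamilton product q⊗(0,ω) = (-0.3535535, 0.7071070, -0.7071070, -1.4849247)
q' = normalize(q + ½dt·q⊗(0,ω)) = (-0.0176, 0.7394, 0.6690, -0.0739)
linear accel F/m = (-0.2500, 0.1000, -0.1250)
p + v·dt = (1.5800, 2.1000, 1.2600)
v + (F/m)dt = (1.7750, -0.9900, 1.5875)

p' = (1.5800, 2.1000, 1.2600)
q' = (-0.0176, 0.7394, 0.6690, -0.0739)
v' = (1.7750, -0.9900, 1.5875)
ω' = (1.4733, -0.4900, 0.9076)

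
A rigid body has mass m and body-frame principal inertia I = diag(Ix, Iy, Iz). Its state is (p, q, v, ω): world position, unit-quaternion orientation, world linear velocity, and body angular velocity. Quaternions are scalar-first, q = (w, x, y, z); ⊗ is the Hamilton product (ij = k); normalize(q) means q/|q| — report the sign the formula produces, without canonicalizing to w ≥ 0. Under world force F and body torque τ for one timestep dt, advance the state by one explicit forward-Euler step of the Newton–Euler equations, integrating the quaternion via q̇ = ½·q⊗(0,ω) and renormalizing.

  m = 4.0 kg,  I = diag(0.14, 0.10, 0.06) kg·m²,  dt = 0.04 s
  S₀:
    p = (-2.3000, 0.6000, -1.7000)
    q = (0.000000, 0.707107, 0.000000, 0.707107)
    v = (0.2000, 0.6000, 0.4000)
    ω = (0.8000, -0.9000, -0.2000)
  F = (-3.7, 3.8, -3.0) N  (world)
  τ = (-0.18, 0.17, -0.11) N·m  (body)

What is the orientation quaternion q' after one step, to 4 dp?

Hamilton product q⊗(0,ω) = (-0.4242642, 0.6363963, 0.7071070, -0.6363963)
q + ½dt·q⊗(0,ω), renormalized = (-0.0085, 0.7196, 0.0141, 0.6942)

q' = (-0.0085, 0.7196, 0.0141, 0.6942)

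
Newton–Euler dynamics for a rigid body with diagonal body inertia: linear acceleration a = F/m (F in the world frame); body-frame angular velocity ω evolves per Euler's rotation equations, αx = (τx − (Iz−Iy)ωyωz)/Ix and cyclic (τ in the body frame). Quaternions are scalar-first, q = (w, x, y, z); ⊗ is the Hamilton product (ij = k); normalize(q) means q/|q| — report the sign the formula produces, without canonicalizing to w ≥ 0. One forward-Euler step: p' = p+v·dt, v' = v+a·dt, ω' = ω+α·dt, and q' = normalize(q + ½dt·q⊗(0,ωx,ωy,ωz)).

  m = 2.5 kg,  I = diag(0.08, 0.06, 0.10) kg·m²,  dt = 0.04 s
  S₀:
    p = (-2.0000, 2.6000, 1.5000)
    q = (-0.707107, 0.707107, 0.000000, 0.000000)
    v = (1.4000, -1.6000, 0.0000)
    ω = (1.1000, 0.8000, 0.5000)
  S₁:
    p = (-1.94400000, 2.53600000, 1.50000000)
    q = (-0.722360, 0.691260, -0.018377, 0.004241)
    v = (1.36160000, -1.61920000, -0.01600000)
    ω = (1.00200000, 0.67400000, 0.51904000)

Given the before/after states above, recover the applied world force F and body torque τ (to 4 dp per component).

ω₁ − ω₀ = (-0.09800000, -0.12600000, 0.01904000)
ω₀×(Iω₀) = (0.0160, -0.0110, -0.0176)
τ = I·(Δω/dt) + ω₀×(Iω₀) = (-0.1800, -0.2000, 0.0300)
Δv = v₁−v₀ = (-0.03840000, -0.01920000, -0.01600000)
applied force F = (-2.4000, -1.2000, -1.0000)

F = (-2.4000, -1.2000, -1.0000)
τ = (-0.1800, -0.2000, 0.0300)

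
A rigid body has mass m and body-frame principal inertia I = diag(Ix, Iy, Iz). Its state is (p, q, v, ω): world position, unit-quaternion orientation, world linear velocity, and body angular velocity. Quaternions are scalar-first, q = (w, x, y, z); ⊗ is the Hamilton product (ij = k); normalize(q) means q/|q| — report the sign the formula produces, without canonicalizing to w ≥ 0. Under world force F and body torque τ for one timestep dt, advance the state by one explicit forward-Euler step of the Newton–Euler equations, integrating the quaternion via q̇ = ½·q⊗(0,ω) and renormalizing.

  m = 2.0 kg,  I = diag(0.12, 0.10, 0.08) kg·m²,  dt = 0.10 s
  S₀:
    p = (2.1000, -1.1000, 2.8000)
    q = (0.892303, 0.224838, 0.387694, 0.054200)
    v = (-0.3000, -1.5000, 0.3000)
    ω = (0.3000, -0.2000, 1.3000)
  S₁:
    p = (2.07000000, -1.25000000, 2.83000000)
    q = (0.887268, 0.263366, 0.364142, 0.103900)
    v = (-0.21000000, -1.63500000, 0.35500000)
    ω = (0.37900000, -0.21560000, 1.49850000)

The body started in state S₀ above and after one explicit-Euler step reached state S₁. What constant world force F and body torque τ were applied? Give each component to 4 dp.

F = (1.8000, -2.7000, 1.1000)
τ = (0.1000, 0.0000, 0.1600)

velocity change Δv = (0.09000000, -0.13500000, 0.05500000)
m·(v₁−v₀)/dt = (1.8000, -2.7000, 1.1000)
ω₁ − ω₀ = (0.07900000, -0.01560000, 0.19850000)
precession coupling = (0.0052, 0.0156, 0.0012)
I·α + gyro = (0.1000, 0.0000, 0.1600)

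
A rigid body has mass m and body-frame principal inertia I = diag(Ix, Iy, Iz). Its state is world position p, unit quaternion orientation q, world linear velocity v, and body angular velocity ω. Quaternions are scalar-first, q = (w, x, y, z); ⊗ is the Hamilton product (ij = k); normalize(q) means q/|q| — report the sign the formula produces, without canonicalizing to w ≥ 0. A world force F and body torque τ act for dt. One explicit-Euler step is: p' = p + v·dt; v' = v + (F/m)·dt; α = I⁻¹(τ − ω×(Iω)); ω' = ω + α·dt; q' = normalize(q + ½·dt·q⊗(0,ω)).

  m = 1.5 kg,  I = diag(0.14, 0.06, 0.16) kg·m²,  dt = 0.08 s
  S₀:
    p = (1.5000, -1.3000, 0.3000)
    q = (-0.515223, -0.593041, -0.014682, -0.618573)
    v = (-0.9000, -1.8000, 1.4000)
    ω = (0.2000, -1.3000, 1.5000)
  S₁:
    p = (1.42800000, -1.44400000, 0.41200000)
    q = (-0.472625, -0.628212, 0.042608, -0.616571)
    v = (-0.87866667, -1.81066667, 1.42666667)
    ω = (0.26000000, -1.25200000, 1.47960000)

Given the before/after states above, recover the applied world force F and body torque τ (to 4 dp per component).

F = (0.4000, -0.2000, 0.5000)
τ = (-0.0900, 0.0300, -0.0200)

v₁ − v₀ = (0.02133333, -0.01066667, 0.02666667)
F = m·Δv/dt = (0.4000, -0.2000, 0.5000)
rate change Δω = (0.06000000, 0.04800000, -0.02040000)
gyro term ω₀×Iω₀ = (-0.1950, -0.0060, 0.0208)
τ = I·(Δω/dt) + ω₀×(Iω₀) = (-0.0900, 0.0300, -0.0200)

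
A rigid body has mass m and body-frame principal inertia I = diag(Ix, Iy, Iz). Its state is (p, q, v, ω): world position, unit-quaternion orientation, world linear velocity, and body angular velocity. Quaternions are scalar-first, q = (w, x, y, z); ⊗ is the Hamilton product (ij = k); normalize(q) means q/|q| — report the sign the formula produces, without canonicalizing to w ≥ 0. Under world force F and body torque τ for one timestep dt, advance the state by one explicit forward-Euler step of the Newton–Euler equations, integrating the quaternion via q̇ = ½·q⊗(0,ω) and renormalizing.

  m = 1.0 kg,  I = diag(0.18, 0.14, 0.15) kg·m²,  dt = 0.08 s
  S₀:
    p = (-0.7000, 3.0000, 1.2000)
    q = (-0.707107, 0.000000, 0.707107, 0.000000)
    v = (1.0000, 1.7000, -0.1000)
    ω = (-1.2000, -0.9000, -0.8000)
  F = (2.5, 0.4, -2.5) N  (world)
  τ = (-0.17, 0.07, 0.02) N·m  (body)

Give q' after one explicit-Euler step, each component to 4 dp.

2q̇ = q⊗(0,ω) = (0.6363963, 0.2828428, 0.6363963, 1.4142140)
updated quaternion q' = (-0.6801, 0.0113, 0.7309, 0.0564)

q' = (-0.6801, 0.0113, 0.7309, 0.0564)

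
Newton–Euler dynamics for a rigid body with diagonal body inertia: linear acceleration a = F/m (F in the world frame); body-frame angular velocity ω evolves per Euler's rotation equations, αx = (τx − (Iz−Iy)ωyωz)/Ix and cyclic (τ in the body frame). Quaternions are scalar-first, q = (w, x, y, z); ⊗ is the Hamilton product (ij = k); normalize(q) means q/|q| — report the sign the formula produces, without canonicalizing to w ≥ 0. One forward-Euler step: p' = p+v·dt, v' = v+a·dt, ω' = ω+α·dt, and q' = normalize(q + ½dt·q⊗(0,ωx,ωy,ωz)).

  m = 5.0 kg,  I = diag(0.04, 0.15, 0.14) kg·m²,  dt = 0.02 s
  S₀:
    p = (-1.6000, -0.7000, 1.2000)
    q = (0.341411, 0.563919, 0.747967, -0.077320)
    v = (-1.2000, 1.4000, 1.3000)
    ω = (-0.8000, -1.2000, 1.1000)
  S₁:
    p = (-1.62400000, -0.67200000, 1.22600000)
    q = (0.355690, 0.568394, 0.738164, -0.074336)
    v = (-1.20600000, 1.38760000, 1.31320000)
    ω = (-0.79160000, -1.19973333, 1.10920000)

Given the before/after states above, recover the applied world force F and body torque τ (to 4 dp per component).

F = (-1.5000, -3.1000, 3.3000)
τ = (0.0300, 0.0900, 0.1700)

Δv = v₁−v₀ = (-0.00600000, -0.01240000, 0.01320000)
m·(v₁−v₀)/dt = (-1.5000, -3.1000, 3.3000)
rate change Δω = (0.00840000, 0.00026667, 0.00920000)
applied torque τ = (0.0300, 0.0900, 0.1700)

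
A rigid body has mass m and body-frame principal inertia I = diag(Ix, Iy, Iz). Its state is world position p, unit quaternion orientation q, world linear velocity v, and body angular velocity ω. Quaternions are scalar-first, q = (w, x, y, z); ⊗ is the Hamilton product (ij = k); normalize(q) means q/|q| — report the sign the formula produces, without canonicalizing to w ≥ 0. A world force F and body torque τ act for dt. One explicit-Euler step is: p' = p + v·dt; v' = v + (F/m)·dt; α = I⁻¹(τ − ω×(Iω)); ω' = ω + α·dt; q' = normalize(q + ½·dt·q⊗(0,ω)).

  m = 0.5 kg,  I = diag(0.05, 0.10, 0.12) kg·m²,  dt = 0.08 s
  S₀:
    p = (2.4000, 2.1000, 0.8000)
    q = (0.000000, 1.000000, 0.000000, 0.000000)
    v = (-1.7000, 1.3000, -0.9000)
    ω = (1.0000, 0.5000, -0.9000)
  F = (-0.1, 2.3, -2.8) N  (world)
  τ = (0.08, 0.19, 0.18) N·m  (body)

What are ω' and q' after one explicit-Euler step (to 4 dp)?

α = I⁻¹(τ − ω×Iω) = (1.7800, 1.2700, 1.2917)
new body rate ω' = (1.1424, 0.6016, -0.7967)
q⊗(0,ω) = (-1.0000000, 0.0000000, 0.9000000, 0.5000000)
q + ½dt·q⊗(0,ω), renormalized = (-0.0399, 0.9984, 0.0359, 0.0200)

ω' = (1.1424, 0.6016, -0.7967)
q' = (-0.0399, 0.9984, 0.0359, 0.0200)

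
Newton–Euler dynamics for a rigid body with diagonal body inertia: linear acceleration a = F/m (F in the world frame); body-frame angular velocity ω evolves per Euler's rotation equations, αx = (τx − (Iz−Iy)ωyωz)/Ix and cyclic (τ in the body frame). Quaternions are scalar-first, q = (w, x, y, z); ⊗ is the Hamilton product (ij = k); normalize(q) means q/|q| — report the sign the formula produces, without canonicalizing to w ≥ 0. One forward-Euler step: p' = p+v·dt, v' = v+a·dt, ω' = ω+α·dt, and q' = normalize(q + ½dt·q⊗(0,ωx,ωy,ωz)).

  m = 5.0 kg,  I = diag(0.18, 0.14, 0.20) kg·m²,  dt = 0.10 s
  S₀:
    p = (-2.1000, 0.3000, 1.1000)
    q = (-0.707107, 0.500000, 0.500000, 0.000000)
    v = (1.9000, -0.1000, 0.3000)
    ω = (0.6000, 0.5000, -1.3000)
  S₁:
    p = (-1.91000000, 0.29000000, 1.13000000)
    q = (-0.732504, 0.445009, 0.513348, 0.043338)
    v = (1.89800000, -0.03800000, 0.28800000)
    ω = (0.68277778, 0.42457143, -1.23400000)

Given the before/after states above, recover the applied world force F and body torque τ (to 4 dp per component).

F = (-0.1000, 3.1000, -0.6000)
τ = (0.1100, -0.0900, 0.1200)

velocity change Δv = (-0.00200000, 0.06200000, -0.01200000)
m·(v₁−v₀)/dt = (-0.1000, 3.1000, -0.6000)
ω₁ − ω₀ = (0.08277778, -0.07542857, 0.06600000)
ω₀×(Iω₀) = (-0.0390, 0.0156, -0.0120)
τ = I·(Δω/dt) + ω₀×(Iω₀) = (0.1100, -0.0900, 0.1200)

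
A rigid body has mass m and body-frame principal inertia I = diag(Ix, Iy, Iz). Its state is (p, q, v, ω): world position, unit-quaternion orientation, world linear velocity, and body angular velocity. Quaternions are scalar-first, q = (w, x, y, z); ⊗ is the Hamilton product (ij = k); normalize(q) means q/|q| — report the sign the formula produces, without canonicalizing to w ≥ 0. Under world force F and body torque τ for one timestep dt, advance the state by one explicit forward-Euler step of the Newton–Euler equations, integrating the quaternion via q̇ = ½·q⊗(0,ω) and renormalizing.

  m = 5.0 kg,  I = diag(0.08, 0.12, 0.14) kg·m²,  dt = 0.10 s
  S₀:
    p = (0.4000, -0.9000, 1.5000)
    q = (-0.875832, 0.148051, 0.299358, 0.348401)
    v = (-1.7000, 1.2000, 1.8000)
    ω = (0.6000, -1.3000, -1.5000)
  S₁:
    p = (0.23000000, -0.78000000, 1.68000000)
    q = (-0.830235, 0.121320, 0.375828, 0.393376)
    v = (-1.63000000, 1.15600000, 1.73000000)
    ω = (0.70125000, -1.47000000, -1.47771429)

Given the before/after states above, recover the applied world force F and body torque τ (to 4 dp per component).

F = (3.5000, -2.2000, -3.5000)
τ = (0.1200, -0.1500, 0.0000)

ω₁ − ω₀ = (0.10125000, -0.17000000, 0.02228571)
precession coupling = (0.0390, 0.0540, -0.0312)
applied torque τ = (0.1200, -0.1500, 0.0000)
Δv = v₁−v₀ = (0.07000000, -0.04400000, -0.07000000)
F = m·Δv/dt = (3.5000, -2.2000, -3.5000)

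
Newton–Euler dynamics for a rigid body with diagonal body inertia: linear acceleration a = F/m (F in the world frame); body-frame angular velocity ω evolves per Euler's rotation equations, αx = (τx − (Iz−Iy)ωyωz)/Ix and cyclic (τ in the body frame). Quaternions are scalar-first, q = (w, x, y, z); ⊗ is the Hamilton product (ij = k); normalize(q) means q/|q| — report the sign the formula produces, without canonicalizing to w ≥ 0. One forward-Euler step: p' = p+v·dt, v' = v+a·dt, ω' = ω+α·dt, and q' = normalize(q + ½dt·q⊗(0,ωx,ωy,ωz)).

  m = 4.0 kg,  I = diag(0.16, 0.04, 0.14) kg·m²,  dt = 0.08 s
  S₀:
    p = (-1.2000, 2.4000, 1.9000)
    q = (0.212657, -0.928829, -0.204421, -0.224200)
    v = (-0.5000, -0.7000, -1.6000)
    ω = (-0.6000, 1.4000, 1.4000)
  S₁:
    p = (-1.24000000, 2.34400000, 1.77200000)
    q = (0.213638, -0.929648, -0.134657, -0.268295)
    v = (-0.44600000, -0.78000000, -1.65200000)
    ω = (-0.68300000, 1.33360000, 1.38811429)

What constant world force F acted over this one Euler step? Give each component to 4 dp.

F = (2.7000, -4.0000, -2.6000)

v₁ − v₀ = (0.05400000, -0.08000000, -0.05200000)
applied force F = (2.7000, -4.0000, -2.6000)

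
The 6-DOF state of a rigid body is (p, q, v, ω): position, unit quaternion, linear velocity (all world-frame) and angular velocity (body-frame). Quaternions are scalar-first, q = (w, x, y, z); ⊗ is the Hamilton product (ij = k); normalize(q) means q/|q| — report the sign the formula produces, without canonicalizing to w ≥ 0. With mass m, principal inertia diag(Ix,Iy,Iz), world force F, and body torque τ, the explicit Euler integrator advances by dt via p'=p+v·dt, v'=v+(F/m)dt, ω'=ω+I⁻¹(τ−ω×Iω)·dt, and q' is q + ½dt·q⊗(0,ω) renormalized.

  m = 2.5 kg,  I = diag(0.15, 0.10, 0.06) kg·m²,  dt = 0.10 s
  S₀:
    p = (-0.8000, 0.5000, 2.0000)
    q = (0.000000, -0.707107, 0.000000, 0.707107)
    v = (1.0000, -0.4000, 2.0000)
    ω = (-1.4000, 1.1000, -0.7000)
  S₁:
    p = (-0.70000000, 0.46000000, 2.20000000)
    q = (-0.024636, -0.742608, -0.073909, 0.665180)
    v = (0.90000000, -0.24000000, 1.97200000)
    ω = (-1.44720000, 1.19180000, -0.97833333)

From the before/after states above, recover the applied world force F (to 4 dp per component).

F = (-2.5000, 4.0000, -0.7000)

velocity change Δv = (-0.10000000, 0.16000000, -0.02800000)
applied force F = (-2.5000, 4.0000, -0.7000)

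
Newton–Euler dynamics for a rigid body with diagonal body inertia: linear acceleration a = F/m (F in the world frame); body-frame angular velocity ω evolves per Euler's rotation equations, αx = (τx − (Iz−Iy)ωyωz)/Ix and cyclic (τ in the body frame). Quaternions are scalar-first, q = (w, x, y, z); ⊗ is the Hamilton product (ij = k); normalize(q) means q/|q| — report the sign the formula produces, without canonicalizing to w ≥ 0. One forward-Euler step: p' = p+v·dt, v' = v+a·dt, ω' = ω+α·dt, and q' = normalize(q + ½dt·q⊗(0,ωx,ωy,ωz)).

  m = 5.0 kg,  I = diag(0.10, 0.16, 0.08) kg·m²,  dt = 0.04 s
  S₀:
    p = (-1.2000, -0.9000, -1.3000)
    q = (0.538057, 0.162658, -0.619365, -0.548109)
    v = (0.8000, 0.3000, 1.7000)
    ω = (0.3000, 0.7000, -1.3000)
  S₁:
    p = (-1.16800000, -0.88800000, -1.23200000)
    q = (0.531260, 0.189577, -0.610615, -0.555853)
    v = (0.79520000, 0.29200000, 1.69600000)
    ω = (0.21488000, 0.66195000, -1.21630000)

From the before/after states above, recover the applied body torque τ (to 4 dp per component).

τ = (-0.1400, -0.1600, 0.1800)

Δω = ω₁−ω₀ = (-0.08512000, -0.03805000, 0.08370000)
ω₀×(Iω₀) = (0.0728, -0.0078, 0.0126)
I·α + gyro = (-0.1400, -0.1600, 0.1800)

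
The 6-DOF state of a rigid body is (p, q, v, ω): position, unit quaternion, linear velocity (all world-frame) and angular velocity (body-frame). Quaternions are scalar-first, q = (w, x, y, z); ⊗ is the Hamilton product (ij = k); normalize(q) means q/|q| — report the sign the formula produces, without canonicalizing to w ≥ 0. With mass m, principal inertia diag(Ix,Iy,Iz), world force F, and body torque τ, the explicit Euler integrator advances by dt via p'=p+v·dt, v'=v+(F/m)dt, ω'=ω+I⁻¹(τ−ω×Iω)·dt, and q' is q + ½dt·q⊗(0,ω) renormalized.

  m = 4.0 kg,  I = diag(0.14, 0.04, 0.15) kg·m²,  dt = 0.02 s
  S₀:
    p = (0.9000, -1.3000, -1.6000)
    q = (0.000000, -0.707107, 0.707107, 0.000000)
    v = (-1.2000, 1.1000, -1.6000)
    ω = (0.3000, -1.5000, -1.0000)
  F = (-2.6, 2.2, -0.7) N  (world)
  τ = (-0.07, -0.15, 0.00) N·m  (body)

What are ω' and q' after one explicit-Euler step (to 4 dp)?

α = I⁻¹(τ − ω×Iω) = (-1.6786, -3.8250, -0.3000)
ω + α·dt = (0.2664, -1.5765, -1.0060)
Hamilton product q⊗(0,ω) = (1.2727926, -0.7071070, -0.7071070, 0.8485284)
q' = normalize(q + ½dt·q⊗(0,ω)) = (0.0127, -0.7141, 0.6999, 0.0085)

ω' = (0.2664, -1.5765, -1.0060)
q' = (0.0127, -0.7141, 0.6999, 0.0085)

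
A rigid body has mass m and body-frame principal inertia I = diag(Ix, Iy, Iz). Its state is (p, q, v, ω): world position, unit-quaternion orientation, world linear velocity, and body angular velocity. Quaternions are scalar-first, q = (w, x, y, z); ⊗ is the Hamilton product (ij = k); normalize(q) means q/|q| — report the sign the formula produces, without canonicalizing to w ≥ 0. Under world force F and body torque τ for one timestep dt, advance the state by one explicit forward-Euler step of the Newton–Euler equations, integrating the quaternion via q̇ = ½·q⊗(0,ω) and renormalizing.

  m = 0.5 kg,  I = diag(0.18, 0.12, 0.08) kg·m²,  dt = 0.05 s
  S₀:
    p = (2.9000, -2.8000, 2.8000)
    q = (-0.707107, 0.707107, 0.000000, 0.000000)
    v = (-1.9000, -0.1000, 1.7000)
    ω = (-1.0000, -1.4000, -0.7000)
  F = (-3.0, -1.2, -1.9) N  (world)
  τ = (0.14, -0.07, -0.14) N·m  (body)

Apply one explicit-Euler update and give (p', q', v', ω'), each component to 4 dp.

p' = (2.8050, -2.8050, 2.8850)
q' = (-0.6887, 0.7240, 0.0371, -0.0124)
v' = (-2.2000, -0.2200, 1.5100)
ω' = (-0.9502, -1.4583, -0.7350)

p + v·dt = (2.8050, -2.8050, 2.8850)
new velocity v' = (-2.2000, -0.2200, 1.5100)
ω×(Iω) gyroscopic = (-0.0392, 0.0700, -0.0840)
angular accel α = (0.9956, -1.1667, -0.7000)
ω + α·dt = (-0.9502, -1.4583, -0.7350)
Hamilton product q⊗(0,ω) = (0.7071070, 0.7071070, 1.4849247, -0.4949749)
q' = normalize(q + ½dt·q⊗(0,ω)) = (-0.6887, 0.7240, 0.0371, -0.0124)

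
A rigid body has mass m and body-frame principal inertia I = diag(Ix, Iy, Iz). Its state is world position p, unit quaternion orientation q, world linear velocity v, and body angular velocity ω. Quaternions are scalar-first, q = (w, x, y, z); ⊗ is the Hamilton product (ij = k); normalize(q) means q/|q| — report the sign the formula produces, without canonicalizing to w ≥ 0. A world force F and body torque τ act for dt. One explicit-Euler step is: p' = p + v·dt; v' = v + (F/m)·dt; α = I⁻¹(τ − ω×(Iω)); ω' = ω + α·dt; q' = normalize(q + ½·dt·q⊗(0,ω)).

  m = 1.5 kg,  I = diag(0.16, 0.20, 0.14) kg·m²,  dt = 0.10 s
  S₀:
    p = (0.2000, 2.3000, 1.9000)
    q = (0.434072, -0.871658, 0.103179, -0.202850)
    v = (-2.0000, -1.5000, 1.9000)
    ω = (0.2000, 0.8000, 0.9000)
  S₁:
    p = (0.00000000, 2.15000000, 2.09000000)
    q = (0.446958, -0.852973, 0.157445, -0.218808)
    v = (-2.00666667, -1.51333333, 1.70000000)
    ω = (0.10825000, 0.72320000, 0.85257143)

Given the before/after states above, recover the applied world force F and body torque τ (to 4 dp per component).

F = (-0.1000, -0.2000, -3.0000)
τ = (-0.1900, -0.1500, -0.0600)

ω₁ − ω₀ = (-0.09175000, -0.07680000, -0.04742857)
gyro term ω₀×Iω₀ = (-0.0432, 0.0036, 0.0064)
applied torque τ = (-0.1900, -0.1500, -0.0600)
velocity change Δv = (-0.00666667, -0.01333333, -0.20000000)
m·(v₁−v₀)/dt = (-0.1000, -0.2000, -3.0000)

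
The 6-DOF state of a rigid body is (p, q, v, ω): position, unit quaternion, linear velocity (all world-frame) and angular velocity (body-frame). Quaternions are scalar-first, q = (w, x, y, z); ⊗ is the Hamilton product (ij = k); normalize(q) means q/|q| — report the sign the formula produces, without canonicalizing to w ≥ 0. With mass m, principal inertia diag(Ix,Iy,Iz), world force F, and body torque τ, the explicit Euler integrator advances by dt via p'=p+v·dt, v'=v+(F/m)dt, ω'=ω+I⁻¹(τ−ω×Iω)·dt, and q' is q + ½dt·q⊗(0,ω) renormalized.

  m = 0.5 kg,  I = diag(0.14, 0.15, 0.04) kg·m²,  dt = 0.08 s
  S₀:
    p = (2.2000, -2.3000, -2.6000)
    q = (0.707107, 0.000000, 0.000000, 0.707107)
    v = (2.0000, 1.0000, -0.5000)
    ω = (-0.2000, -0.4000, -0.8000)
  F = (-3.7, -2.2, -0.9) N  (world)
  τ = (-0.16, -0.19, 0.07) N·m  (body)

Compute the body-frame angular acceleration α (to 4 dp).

α = (-0.8914, -1.3733, 1.7300)

gyro term ω×Iω = (-0.0352, 0.0160, 0.0008)
(τ − ω×Iω)/I = (-0.8914, -1.3733, 1.7300)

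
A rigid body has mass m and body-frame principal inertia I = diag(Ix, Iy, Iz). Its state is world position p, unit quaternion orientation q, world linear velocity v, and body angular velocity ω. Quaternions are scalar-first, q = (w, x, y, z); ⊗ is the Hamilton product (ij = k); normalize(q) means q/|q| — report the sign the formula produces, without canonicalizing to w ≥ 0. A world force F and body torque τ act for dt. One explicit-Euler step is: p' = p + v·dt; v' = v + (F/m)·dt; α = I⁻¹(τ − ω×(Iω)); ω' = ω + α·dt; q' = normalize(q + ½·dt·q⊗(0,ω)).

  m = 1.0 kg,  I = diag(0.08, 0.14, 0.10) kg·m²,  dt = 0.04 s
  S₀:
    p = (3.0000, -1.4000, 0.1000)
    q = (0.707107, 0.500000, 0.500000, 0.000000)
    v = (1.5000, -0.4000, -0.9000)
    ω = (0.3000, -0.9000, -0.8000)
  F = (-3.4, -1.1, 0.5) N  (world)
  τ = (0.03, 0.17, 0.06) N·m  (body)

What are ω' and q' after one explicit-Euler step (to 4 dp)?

ω' = (0.3294, -0.8528, -0.7695)
q' = (0.7129, 0.4961, 0.4951, -0.0233)

precession coupling ω×(Iω) = (-0.0288, 0.0048, -0.0162)
angular accel α = (0.7350, 1.1800, 0.7620)
ω + α·dt = (0.3294, -0.8528, -0.7695)
q⊗(0,ω) = (0.3000000, -0.1878679, -0.2363963, -1.1656856)
updated quaternion q' = (0.7129, 0.4961, 0.4951, -0.0233)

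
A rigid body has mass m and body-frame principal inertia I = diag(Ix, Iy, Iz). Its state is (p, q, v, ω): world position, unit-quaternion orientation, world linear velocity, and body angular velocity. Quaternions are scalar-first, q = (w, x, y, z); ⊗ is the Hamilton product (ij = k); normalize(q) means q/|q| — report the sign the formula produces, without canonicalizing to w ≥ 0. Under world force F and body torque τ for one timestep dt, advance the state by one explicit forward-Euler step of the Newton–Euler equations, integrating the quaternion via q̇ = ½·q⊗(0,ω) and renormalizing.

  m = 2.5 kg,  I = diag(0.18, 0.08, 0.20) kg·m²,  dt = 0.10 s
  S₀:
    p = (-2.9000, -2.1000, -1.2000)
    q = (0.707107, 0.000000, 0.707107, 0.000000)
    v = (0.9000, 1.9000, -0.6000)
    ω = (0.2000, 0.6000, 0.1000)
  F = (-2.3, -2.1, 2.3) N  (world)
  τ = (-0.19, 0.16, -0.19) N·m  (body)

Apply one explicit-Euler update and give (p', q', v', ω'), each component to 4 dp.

ω×(Iω) gyroscopic = (0.0072, -0.0004, -0.0120)
α = I⁻¹(τ − ω×Iω) = (-1.0956, 2.0050, -0.8900)
ω + α·dt = (0.0904, 0.8005, 0.0110)
q⊗(0,ω) = (-0.4242642, 0.2121321, 0.4242642, -0.0707107)
q + ½dt·q⊗(0,ω), renormalized = (0.6855, 0.0106, 0.7279, -0.0035)
linear accel F/m = (-0.9200, -0.8400, 0.9200)
new position p' = (-2.8100, -1.9100, -1.2600)
new velocity v' = (0.8080, 1.8160, -0.5080)

p' = (-2.8100, -1.9100, -1.2600)
q' = (0.6855, 0.0106, 0.7279, -0.0035)
v' = (0.8080, 1.8160, -0.5080)
ω' = (0.0904, 0.8005, 0.0110)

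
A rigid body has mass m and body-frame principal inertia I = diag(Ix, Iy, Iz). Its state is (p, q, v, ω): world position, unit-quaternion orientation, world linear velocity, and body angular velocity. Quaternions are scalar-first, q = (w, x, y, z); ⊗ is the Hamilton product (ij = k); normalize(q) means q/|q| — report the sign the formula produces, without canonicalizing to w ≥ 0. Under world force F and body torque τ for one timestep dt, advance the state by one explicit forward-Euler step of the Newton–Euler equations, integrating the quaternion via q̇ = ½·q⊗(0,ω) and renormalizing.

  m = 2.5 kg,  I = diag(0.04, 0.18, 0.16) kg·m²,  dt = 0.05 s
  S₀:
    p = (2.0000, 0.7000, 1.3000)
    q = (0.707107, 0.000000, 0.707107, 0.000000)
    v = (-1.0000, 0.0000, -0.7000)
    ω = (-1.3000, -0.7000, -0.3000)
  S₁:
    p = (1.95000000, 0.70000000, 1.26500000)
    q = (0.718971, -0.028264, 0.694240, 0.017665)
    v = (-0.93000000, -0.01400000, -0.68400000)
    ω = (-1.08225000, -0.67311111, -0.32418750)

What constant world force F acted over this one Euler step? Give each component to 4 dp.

F = (3.5000, -0.7000, 0.8000)

velocity change Δv = (0.07000000, -0.01400000, 0.01600000)
applied force F = (3.5000, -0.7000, 0.8000)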